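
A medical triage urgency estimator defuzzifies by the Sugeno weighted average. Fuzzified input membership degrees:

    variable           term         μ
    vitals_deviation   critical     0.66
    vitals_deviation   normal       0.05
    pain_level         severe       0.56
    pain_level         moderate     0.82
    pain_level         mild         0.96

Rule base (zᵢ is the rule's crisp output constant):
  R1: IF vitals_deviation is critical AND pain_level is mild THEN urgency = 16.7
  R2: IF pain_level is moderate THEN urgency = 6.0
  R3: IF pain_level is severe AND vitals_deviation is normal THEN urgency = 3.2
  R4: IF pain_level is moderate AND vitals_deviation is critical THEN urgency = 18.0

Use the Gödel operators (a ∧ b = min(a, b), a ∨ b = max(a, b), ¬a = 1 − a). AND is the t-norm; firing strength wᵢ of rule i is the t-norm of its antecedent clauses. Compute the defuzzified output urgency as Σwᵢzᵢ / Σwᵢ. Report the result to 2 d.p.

12.78

R1 (z=16.7): critical=0.66, mild=0.96; AND[min(a, b)] → w = 0.66
R2 (z=6.0): moderate=0.82 → w = 0.82
R3 (z=3.2): severe=0.56, normal=0.05; AND[min(a, b)] → w = 0.05
R4 (z=18.0): moderate=0.82, critical=0.66; AND[min(a, b)] → w = 0.66
Weighted average = (0.66·16.7 + 0.82·6.0 + 0.05·3.2 + 0.66·18.0) / (0.66 + 0.82 + 0.05 + 0.66)
  = 27.9820 / 2.1900 = 12.78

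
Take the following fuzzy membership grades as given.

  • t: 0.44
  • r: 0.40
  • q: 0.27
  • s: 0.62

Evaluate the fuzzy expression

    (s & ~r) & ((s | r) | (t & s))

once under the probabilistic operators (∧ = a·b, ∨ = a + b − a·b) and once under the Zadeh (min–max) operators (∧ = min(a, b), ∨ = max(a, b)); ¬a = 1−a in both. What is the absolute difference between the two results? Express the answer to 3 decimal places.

0.290

Under probabilistic:
  ~r = 1 − 0.4000 = 0.6000
  s & ~r = a·b on (0.6200, 0.6000) = 0.3720
  s | r = a + b − a·b on (0.6200, 0.4000) = 0.7720
  t & s = a·b on (0.4400, 0.6200) = 0.2728
  (s | r) | (t & s) = a + b − a·b on (0.7720, 0.2728) = 0.8342
  (s & ~r) & ((s | r) | (t & s)) = a·b on (0.3720, 0.8342) = 0.3103
  → value = 0.3103
Under Zadeh (min–max):
  ~r = 1 − 0.40 = 0.60
  s & ~r = min(a, b) on (0.62, 0.60) = 0.60
  s | r = max(a, b) on (0.62, 0.40) = 0.62
  t & s = min(a, b) on (0.44, 0.62) = 0.44
  (s | r) | (t & s) = max(a, b) on (0.62, 0.44) = 0.62
  (s & ~r) & ((s | r) | (t & s)) = min(a, b) on (0.60, 0.62) = 0.60
  → value = 0.6000
|0.3103 − 0.6000| = 0.290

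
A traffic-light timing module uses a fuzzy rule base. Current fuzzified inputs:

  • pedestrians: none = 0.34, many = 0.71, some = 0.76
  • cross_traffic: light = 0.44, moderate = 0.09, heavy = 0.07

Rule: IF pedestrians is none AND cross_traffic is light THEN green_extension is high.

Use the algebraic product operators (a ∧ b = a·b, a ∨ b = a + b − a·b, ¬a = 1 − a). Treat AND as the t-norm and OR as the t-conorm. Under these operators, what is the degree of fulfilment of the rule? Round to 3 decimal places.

0.150

firing strength: none=0.34, light=0.44; AND[a·b] → w = 0.1496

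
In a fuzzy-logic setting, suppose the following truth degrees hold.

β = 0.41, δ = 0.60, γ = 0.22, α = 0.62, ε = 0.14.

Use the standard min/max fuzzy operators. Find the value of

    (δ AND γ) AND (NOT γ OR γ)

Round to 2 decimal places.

δ AND γ = min(a, b) on (0.60, 0.22) = 0.22
NOT γ = 1 − 0.22 = 0.78
NOT γ OR γ = max(a, b) on (0.78, 0.22) = 0.78
(δ AND γ) AND (NOT γ OR γ) = min(a, b) on (0.22, 0.78) = 0.22

0.22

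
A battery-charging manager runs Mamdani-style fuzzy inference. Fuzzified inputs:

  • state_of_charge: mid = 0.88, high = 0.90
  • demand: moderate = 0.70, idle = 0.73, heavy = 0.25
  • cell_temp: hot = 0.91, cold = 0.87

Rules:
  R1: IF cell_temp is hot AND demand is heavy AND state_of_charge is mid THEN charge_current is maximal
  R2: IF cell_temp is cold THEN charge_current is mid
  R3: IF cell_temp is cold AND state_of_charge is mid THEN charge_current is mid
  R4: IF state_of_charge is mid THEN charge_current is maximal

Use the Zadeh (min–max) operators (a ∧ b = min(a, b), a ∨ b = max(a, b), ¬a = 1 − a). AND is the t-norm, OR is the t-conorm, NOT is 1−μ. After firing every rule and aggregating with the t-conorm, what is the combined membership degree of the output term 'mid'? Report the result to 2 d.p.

0.87

R1: hot=0.91, heavy=0.25, mid=0.88; AND[min(a, b)] → w = 0.25
R2: cold=0.87 → w = 0.87
R3: cold=0.87, mid=0.88; AND[min(a, b)] → w = 0.87
R4: mid=0.88 → w = 0.88
Rules with consequent 'mid': {R2, R3} → strengths 0.87, 0.87
Aggregate via t-conorm [max(a, b)]: 0.87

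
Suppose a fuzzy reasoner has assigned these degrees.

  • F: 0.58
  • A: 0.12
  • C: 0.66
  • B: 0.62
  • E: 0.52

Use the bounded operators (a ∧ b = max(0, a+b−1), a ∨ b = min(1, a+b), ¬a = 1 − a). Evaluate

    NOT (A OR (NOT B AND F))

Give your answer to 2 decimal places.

0.88

NOT B = 1 − 0.62 = 0.38
NOT B AND F = max(0, a+b−1) on (0.38, 0.58) = 0.00
A OR (NOT B AND F) = min(1, a+b) on (0.12, 0.00) = 0.12
NOT (A OR (NOT B AND F)) = 1 − 0.12 = 0.88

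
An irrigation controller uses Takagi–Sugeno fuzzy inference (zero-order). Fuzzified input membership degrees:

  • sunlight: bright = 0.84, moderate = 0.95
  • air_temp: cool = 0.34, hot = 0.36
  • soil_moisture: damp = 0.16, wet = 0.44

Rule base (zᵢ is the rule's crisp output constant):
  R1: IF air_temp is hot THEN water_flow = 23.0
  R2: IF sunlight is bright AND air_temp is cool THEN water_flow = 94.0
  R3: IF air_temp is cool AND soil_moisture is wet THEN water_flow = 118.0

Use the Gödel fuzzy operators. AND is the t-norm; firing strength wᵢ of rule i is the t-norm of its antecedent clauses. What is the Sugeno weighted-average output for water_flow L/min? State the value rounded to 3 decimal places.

R1 (z=23.0): hot=0.36 → w = 0.36
R2 (z=94.0): bright=0.84, cool=0.34; AND[min(a, b)] → w = 0.34
R3 (z=118.0): cool=0.34, wet=0.44; AND[min(a, b)] → w = 0.34
Weighted average = (0.36·23.0 + 0.34·94.0 + 0.34·118.0) / (0.36 + 0.34 + 0.34)
  = 80.3600 / 1.0400 = 77.269

77.269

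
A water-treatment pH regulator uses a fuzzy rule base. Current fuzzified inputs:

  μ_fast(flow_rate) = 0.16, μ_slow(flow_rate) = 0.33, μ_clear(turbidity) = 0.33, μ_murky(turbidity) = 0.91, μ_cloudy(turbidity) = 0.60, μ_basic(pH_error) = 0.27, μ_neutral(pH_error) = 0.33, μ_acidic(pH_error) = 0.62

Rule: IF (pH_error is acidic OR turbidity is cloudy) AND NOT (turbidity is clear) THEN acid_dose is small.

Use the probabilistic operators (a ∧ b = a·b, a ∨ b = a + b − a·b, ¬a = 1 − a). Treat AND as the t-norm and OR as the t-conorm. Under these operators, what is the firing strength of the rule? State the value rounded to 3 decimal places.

0.568

firing strength: (acidic=0.62 OR cloudy=0.60) = 0.8480; AND[a·b] with ¬clear=1−0.33=0.67 → w = 0.5682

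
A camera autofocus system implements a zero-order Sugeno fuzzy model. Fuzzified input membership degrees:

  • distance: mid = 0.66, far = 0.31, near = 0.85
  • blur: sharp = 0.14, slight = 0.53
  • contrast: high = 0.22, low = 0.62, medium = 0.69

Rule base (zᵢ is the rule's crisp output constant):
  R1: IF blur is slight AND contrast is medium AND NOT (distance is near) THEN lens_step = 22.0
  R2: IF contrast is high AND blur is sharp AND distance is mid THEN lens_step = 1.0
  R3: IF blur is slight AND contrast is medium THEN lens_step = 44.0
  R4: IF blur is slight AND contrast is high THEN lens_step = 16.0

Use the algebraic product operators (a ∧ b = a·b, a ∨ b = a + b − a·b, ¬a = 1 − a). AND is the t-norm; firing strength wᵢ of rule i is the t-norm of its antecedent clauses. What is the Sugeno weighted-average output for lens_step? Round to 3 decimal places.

R1 (z=22.0): slight=0.53, medium=0.69, ¬near=1−0.85=0.15; AND[a·b] → w = 0.0549
R2 (z=1.0): high=0.22, sharp=0.14, mid=0.66; AND[a·b] → w = 0.0203
R3 (z=44.0): slight=0.53, medium=0.69; AND[a·b] → w = 0.3657
R4 (z=16.0): slight=0.53, high=0.22; AND[a·b] → w = 0.1166
Weighted average = (0.0549·22.0 + 0.0203·1.0 + 0.3657·44.0 + 0.1166·16.0) / (0.0549 + 0.0203 + 0.3657 + 0.1166)
  = 19.1835 / 0.5575 = 34.411

34.411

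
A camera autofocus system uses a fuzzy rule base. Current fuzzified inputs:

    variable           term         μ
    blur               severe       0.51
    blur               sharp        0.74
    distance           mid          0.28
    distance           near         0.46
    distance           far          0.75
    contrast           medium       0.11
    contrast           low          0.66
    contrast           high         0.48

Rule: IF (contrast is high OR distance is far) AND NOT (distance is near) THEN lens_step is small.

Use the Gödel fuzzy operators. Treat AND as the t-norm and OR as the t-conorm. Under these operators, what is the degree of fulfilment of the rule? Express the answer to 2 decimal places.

0.54

firing strength: (high=0.48 OR far=0.75) = 0.75; AND[min(a, b)] with ¬near=1−0.46=0.54 → w = 0.54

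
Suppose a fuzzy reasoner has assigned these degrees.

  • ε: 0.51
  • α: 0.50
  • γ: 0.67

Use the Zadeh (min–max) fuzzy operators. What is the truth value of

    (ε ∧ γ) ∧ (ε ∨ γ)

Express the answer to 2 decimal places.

ε ∧ γ = min(a, b) on (0.51, 0.67) = 0.51
ε ∨ γ = max(a, b) on (0.51, 0.67) = 0.67
(ε ∧ γ) ∧ (ε ∨ γ) = min(a, b) on (0.51, 0.67) = 0.51

0.51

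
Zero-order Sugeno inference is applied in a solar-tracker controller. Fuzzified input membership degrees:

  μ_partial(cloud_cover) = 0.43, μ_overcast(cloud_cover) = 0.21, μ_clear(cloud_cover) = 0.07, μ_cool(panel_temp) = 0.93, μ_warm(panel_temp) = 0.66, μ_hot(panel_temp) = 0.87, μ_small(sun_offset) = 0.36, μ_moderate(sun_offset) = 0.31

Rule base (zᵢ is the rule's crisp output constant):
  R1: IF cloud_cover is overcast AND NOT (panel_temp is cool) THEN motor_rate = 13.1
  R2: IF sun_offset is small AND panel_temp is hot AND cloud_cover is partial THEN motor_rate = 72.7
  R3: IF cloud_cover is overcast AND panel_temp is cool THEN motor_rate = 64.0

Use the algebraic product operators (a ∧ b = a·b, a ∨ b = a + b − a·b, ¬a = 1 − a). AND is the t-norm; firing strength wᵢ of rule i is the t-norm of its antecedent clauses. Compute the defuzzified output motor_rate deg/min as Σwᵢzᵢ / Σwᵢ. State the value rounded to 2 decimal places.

R1 (z=13.1): overcast=0.21, ¬cool=1−0.93=0.07; AND[a·b] → w = 0.0147
R2 (z=72.7): small=0.36, hot=0.87, partial=0.43; AND[a·b] → w = 0.1347
R3 (z=64.0): overcast=0.21, cool=0.93; AND[a·b] → w = 0.1953
Weighted average = (0.0147·13.1 + 0.1347·72.7 + 0.1953·64.0) / (0.0147 + 0.1347 + 0.1953)
  = 22.4827 / 0.3447 = 65.23

65.23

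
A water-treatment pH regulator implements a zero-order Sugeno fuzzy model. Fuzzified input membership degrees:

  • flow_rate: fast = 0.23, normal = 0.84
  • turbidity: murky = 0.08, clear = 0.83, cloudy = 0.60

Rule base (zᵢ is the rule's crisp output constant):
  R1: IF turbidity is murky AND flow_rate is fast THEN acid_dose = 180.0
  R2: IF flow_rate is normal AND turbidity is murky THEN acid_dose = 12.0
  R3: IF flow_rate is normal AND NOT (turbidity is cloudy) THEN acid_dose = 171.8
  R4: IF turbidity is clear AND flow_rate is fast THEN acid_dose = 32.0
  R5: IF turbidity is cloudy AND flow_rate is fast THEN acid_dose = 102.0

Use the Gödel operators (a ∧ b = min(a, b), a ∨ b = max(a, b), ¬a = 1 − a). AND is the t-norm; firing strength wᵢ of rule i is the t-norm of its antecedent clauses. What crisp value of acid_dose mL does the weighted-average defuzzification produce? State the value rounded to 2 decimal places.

R1 (z=180.0): murky=0.08, fast=0.23; AND[min(a, b)] → w = 0.08
R2 (z=12.0): normal=0.84, murky=0.08; AND[min(a, b)] → w = 0.08
R3 (z=171.8): normal=0.84, ¬cloudy=1−0.60=0.40; AND[min(a, b)] → w = 0.40
R4 (z=32.0): clear=0.83, fast=0.23; AND[min(a, b)] → w = 0.23
R5 (z=102.0): cloudy=0.60, fast=0.23; AND[min(a, b)] → w = 0.23
Weighted average = (0.08·180.0 + 0.08·12.0 + 0.40·171.8 + 0.23·32.0 + 0.23·102.0) / (0.08 + 0.08 + 0.40 + 0.23 + 0.23)
  = 114.9000 / 1.0200 = 112.65

112.65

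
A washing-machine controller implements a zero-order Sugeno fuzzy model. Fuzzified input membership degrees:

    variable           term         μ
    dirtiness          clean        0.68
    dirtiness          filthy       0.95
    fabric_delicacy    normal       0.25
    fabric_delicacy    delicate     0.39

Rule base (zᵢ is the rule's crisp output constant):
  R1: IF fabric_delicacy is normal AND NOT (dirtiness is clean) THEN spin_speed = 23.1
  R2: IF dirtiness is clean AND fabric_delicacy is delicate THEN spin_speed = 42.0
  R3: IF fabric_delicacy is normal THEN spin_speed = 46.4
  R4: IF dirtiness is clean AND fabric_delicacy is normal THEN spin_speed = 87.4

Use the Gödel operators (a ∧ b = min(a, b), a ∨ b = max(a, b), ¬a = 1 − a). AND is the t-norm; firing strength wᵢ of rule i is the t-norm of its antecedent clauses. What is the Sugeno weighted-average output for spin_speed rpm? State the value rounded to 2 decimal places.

48.78

R1 (z=23.1): normal=0.25, ¬clean=1−0.68=0.32; AND[min(a, b)] → w = 0.25
R2 (z=42.0): clean=0.68, delicate=0.39; AND[min(a, b)] → w = 0.39
R3 (z=46.4): normal=0.25 → w = 0.25
R4 (z=87.4): clean=0.68, normal=0.25; AND[min(a, b)] → w = 0.25
Weighted average = (0.25·23.1 + 0.39·42.0 + 0.25·46.4 + 0.25·87.4) / (0.25 + 0.39 + 0.25 + 0.25)
  = 55.6050 / 1.1400 = 48.78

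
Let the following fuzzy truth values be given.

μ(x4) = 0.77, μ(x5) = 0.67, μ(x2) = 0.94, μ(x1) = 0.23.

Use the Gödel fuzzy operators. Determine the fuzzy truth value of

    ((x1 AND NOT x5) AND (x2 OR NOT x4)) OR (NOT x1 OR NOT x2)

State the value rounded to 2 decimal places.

0.77

NOT x5 = 1 − 0.67 = 0.33
x1 AND NOT x5 = min(a, b) on (0.23, 0.33) = 0.23
NOT x4 = 1 − 0.77 = 0.23
x2 OR NOT x4 = max(a, b) on (0.94, 0.23) = 0.94
(x1 AND NOT x5) AND (x2 OR NOT x4) = min(a, b) on (0.23, 0.94) = 0.23
NOT x1 = 1 − 0.23 = 0.77
NOT x2 = 1 − 0.94 = 0.06
NOT x1 OR NOT x2 = max(a, b) on (0.77, 0.06) = 0.77
((x1 AND NOT x5) AND (x2 OR NOT x4)) OR (NOT x1 OR NOT x2) = max(a, b) on (0.23, 0.77) = 0.77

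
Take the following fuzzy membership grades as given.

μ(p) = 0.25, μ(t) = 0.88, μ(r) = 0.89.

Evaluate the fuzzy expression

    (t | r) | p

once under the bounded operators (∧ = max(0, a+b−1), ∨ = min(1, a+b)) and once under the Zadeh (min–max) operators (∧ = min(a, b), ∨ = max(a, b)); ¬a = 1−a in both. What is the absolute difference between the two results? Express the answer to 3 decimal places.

0.110

Under bounded:
  t | r = min(1, a+b) on (0.88, 0.89) = 1.00
  (t | r) | p = min(1, a+b) on (1.00, 0.25) = 1.00
  → value = 1.0000
Under Zadeh (min–max):
  t | r = max(a, b) on (0.88, 0.89) = 0.89
  (t | r) | p = max(a, b) on (0.89, 0.25) = 0.89
  → value = 0.8900
|1.0000 − 0.8900| = 0.110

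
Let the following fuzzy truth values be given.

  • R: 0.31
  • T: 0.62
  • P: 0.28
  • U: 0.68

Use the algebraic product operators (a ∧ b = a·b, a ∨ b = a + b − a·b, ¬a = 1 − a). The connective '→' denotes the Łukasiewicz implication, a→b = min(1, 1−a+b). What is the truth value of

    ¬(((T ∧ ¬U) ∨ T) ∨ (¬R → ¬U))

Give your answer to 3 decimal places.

¬U = 1 − 0.6800 = 0.3200
T ∧ ¬U = a·b on (0.6200, 0.3200) = 0.1984
(T ∧ ¬U) ∨ T = a + b − a·b on (0.1984, 0.6200) = 0.6954
¬R = 1 − 0.3100 = 0.6900
¬U = 1 − 0.6800 = 0.3200
¬R → ¬U  [Łukasiewicz: min(1, 1−a+b)] with a=0.6900, b=0.3200 → 0.6300
((T ∧ ¬U) ∨ T) ∨ (¬R → ¬U) = a + b − a·b on (0.6954, 0.6300) = 0.8873
¬(((T ∧ ¬U) ∨ T) ∨ (¬R → ¬U)) = 1 − 0.8873 = 0.1127

0.113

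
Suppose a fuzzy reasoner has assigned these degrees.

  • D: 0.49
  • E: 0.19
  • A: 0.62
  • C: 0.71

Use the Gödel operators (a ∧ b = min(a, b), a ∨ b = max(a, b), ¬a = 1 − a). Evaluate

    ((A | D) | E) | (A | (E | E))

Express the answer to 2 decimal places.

0.62

A | D = max(a, b) on (0.62, 0.49) = 0.62
(A | D) | E = max(a, b) on (0.62, 0.19) = 0.62
E | E = max(a, b) on (0.19, 0.19) = 0.19
A | (E | E) = max(a, b) on (0.62, 0.19) = 0.62
((A | D) | E) | (A | (E | E)) = max(a, b) on (0.62, 0.62) = 0.62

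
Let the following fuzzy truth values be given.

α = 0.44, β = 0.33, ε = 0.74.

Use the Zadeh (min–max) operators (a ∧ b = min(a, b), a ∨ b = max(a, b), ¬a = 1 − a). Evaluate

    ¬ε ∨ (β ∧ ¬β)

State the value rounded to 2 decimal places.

¬ε = 1 − 0.74 = 0.26
¬β = 1 − 0.33 = 0.67
β ∧ ¬β = min(a, b) on (0.33, 0.67) = 0.33
¬ε ∨ (β ∧ ¬β) = max(a, b) on (0.26, 0.33) = 0.33

0.33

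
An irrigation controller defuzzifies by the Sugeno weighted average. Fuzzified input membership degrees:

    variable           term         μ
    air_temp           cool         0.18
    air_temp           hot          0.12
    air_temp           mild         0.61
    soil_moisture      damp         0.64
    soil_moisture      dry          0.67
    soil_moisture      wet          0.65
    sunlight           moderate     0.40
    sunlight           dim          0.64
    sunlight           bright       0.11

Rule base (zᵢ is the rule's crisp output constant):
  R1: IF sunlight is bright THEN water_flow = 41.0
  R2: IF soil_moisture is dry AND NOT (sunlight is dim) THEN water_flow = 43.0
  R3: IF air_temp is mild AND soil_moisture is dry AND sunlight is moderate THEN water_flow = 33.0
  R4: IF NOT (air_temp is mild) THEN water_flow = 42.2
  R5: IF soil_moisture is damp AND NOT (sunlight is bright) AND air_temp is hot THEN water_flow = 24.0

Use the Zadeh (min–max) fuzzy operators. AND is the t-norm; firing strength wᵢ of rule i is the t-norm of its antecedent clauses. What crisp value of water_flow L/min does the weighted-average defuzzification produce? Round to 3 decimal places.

R1 (z=41.0): bright=0.11 → w = 0.11
R2 (z=43.0): dry=0.67, ¬dim=1−0.64=0.36; AND[min(a, b)] → w = 0.36
R3 (z=33.0): mild=0.61, dry=0.67, moderate=0.40; AND[min(a, b)] → w = 0.40
R4 (z=42.2): ¬mild=1−0.61=0.39 → w = 0.39
R5 (z=24.0): damp=0.64, ¬bright=1−0.11=0.89, hot=0.12; AND[min(a, b)] → w = 0.12
Weighted average = (0.11·41.0 + 0.36·43.0 + 0.40·33.0 + 0.39·42.2 + 0.12·24.0) / (0.11 + 0.36 + 0.40 + 0.39 + 0.12)
  = 52.5280 / 1.3800 = 38.064

38.064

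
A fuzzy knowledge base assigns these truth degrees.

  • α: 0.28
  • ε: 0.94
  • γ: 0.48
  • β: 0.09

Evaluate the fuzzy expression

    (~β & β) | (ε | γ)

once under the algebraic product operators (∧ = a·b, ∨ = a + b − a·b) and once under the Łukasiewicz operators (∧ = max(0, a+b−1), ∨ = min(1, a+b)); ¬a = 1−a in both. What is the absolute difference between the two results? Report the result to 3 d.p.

0.029

Under algebraic product:
  ~β = 1 − 0.0900 = 0.9100
  ~β & β = a·b on (0.9100, 0.0900) = 0.0819
  ε | γ = a + b − a·b on (0.9400, 0.4800) = 0.9688
  (~β & β) | (ε | γ) = a + b − a·b on (0.0819, 0.9688) = 0.9714
  → value = 0.9714
Under Łukasiewicz:
  ~β = 1 − 0.09 = 0.91
  ~β & β = max(0, a+b−1) on (0.91, 0.09) = 0.00
  ε | γ = min(1, a+b) on (0.94, 0.48) = 1.00
  (~β & β) | (ε | γ) = min(1, a+b) on (0.00, 1.00) = 1.00
  → value = 1.0000
|0.9714 − 1.0000| = 0.029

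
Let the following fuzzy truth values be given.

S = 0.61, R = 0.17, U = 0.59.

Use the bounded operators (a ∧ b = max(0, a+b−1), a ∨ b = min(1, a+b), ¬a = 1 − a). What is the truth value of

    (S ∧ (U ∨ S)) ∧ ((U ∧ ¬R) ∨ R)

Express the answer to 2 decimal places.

U ∨ S = min(1, a+b) on (0.59, 0.61) = 1.00
S ∧ (U ∨ S) = max(0, a+b−1) on (0.61, 1.00) = 0.61
¬R = 1 − 0.17 = 0.83
U ∧ ¬R = max(0, a+b−1) on (0.59, 0.83) = 0.42
(U ∧ ¬R) ∨ R = min(1, a+b) on (0.42, 0.17) = 0.59
(S ∧ (U ∨ S)) ∧ ((U ∧ ¬R) ∨ R) = max(0, a+b−1) on (0.61, 0.59) = 0.20

0.20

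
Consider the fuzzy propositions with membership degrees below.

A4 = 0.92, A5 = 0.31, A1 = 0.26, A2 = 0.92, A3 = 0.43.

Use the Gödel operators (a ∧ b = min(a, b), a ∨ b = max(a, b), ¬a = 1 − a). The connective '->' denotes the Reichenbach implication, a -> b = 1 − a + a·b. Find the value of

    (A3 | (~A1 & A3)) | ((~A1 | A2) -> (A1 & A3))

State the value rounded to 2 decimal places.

0.43

~A1 = 1 − 0.26 = 0.74
~A1 & A3 = min(a, b) on (0.74, 0.43) = 0.43
A3 | (~A1 & A3) = max(a, b) on (0.43, 0.43) = 0.43
~A1 = 1 − 0.26 = 0.74
~A1 | A2 = max(a, b) on (0.74, 0.92) = 0.92
A1 & A3 = min(a, b) on (0.26, 0.43) = 0.26
(~A1 | A2) -> (A1 & A3)  [Reichenbach: 1 − a + a·b] with a=0.92, b=0.26 → 0.32
(A3 | (~A1 & A3)) | ((~A1 | A2) -> (A1 & A3)) = max(a, b) on (0.43, 0.32) = 0.43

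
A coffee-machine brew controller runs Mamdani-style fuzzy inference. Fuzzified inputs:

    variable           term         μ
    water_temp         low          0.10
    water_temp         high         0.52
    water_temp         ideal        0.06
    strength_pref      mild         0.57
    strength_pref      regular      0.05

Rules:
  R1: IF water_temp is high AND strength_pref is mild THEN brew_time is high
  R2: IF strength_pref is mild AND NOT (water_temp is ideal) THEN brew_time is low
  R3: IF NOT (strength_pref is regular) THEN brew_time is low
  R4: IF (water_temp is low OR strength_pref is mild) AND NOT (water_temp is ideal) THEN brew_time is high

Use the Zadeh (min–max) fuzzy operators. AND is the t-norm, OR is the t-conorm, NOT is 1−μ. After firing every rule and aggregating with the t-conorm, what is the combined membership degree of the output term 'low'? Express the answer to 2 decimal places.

0.95

R1: high=0.52, mild=0.57; AND[min(a, b)] → w = 0.52
R2: mild=0.57, ¬ideal=1−0.06=0.94; AND[min(a, b)] → w = 0.57
R3: ¬regular=1−0.05=0.95 → w = 0.95
R4: (low=0.10 OR mild=0.57) = 0.57; AND[min(a, b)] with ¬ideal=1−0.06=0.94 → w = 0.57
Rules with consequent 'low': {R2, R3} → strengths 0.57, 0.95
Aggregate via t-conorm [max(a, b)]: 0.95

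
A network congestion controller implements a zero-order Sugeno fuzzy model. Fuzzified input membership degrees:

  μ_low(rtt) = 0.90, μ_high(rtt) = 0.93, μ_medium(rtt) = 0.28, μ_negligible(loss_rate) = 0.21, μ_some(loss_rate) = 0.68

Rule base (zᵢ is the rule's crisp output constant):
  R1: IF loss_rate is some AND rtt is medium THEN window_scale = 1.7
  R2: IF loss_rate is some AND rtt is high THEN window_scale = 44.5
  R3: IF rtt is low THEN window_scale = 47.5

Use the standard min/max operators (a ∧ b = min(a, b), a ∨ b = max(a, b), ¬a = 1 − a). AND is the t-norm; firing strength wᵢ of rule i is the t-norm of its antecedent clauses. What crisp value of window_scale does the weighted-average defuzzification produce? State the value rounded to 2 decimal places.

R1 (z=1.7): some=0.68, medium=0.28; AND[min(a, b)] → w = 0.28
R2 (z=44.5): some=0.68, high=0.93; AND[min(a, b)] → w = 0.68
R3 (z=47.5): low=0.90 → w = 0.90
Weighted average = (0.28·1.7 + 0.68·44.5 + 0.90·47.5) / (0.28 + 0.68 + 0.90)
  = 73.4860 / 1.8600 = 39.51

39.51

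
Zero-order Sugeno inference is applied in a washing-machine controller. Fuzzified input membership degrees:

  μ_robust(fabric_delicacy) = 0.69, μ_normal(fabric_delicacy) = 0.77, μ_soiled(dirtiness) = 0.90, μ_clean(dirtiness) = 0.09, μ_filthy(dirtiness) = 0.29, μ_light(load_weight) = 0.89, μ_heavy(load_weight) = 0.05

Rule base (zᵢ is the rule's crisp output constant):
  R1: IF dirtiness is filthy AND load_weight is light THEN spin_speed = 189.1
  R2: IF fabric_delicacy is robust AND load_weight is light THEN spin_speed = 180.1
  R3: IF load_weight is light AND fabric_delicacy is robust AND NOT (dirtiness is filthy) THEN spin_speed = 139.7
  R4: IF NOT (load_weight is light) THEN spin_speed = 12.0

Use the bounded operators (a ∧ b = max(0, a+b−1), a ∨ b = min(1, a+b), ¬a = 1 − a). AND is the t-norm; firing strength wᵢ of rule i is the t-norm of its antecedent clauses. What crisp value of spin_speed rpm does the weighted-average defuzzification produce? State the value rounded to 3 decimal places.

R1 (z=189.1): filthy=0.29, light=0.89; AND[max(0, a+b−1)] → w = 0.18
R2 (z=180.1): robust=0.69, light=0.89; AND[max(0, a+b−1)] → w = 0.58
R3 (z=139.7): light=0.89, robust=0.69, ¬filthy=1−0.29=0.71; AND[max(0, a+b−1)] → w = 0.29
R4 (z=12.0): ¬light=1−0.89=0.11 → w = 0.11
Weighted average = (0.18·189.1 + 0.58·180.1 + 0.29·139.7 + 0.11·12.0) / (0.18 + 0.58 + 0.29 + 0.11)
  = 180.3290 / 1.1600 = 155.456

155.456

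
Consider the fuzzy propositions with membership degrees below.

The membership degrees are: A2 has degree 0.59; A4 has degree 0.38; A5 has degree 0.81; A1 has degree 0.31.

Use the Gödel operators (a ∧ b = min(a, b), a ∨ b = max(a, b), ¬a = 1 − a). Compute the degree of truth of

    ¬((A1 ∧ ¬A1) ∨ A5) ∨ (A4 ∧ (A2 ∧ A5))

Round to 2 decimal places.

¬A1 = 1 − 0.31 = 0.69
A1 ∧ ¬A1 = min(a, b) on (0.31, 0.69) = 0.31
(A1 ∧ ¬A1) ∨ A5 = max(a, b) on (0.31, 0.81) = 0.81
¬((A1 ∧ ¬A1) ∨ A5) = 1 − 0.81 = 0.19
A2 ∧ A5 = min(a, b) on (0.59, 0.81) = 0.59
A4 ∧ (A2 ∧ A5) = min(a, b) on (0.38, 0.59) = 0.38
¬((A1 ∧ ¬A1) ∨ A5) ∨ (A4 ∧ (A2 ∧ A5)) = max(a, b) on (0.19, 0.38) = 0.38

0.38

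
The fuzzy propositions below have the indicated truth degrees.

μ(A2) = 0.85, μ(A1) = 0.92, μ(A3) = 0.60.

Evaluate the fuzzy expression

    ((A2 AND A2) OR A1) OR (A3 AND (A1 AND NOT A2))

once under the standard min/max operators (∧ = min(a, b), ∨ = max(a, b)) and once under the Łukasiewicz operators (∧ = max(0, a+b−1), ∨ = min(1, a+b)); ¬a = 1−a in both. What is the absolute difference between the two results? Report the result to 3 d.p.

Under standard min/max:
  A2 AND A2 = min(a, b) on (0.85, 0.85) = 0.85
  (A2 AND A2) OR A1 = max(a, b) on (0.85, 0.92) = 0.92
  NOT A2 = 1 − 0.85 = 0.15
  A1 AND NOT A2 = min(a, b) on (0.92, 0.15) = 0.15
  A3 AND (A1 AND NOT A2) = min(a, b) on (0.60, 0.15) = 0.15
  ((A2 AND A2) OR A1) OR (A3 AND (A1 AND NOT A2)) = max(a, b) on (0.92, 0.15) = 0.92
  → value = 0.9200
Under Łukasiewicz:
  A2 AND A2 = max(0, a+b−1) on (0.85, 0.85) = 0.70
  (A2 AND A2) OR A1 = min(1, a+b) on (0.70, 0.92) = 1.00
  NOT A2 = 1 − 0.85 = 0.15
  A1 AND NOT A2 = max(0, a+b−1) on (0.92, 0.15) = 0.07
  A3 AND (A1 AND NOT A2) = max(0, a+b−1) on (0.60, 0.07) = 0.00
  ((A2 AND A2) OR A1) OR (A3 AND (A1 AND NOT A2)) = min(1, a+b) on (1.00, 0.00) = 1.00
  → value = 1.0000
|0.9200 − 1.0000| = 0.080

0.080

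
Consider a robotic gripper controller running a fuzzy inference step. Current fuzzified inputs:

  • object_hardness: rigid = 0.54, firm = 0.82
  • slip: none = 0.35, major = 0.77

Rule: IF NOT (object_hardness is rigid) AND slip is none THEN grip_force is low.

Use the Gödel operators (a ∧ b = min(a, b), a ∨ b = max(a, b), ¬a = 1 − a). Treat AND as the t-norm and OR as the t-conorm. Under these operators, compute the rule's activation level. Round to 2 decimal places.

firing strength: ¬rigid=1−0.54=0.46, none=0.35; AND[min(a, b)] → w = 0.35

0.35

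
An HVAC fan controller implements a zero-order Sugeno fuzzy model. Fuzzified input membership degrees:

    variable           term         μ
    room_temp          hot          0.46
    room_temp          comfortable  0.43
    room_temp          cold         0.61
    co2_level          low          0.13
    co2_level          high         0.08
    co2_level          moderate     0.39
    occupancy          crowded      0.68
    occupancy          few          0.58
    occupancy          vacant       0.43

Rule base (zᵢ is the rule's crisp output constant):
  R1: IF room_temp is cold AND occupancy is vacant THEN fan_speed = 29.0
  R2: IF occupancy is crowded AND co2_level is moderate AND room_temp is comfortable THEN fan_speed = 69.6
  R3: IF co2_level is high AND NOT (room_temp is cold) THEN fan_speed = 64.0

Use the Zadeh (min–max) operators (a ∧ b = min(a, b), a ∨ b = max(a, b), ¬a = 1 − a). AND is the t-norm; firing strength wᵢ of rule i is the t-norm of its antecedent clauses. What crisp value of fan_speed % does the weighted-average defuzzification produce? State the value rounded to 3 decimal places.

49.704

R1 (z=29.0): cold=0.61, vacant=0.43; AND[min(a, b)] → w = 0.43
R2 (z=69.6): crowded=0.68, moderate=0.39, comfortable=0.43; AND[min(a, b)] → w = 0.39
R3 (z=64.0): high=0.08, ¬cold=1−0.61=0.39; AND[min(a, b)] → w = 0.08
Weighted average = (0.43·29.0 + 0.39·69.6 + 0.08·64.0) / (0.43 + 0.39 + 0.08)
  = 44.7340 / 0.9000 = 49.704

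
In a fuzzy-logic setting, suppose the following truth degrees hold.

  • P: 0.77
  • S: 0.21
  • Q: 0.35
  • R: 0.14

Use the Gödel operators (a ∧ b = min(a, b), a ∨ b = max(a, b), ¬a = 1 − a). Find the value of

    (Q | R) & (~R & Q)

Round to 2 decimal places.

0.35

Q | R = max(a, b) on (0.35, 0.14) = 0.35
~R = 1 − 0.14 = 0.86
~R & Q = min(a, b) on (0.86, 0.35) = 0.35
(Q | R) & (~R & Q) = min(a, b) on (0.35, 0.35) = 0.35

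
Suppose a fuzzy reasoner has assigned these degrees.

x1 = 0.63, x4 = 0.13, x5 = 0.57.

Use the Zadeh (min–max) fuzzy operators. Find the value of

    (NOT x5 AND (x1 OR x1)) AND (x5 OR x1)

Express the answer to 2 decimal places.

NOT x5 = 1 − 0.57 = 0.43
x1 OR x1 = max(a, b) on (0.63, 0.63) = 0.63
NOT x5 AND (x1 OR x1) = min(a, b) on (0.43, 0.63) = 0.43
x5 OR x1 = max(a, b) on (0.57, 0.63) = 0.63
(NOT x5 AND (x1 OR x1)) AND (x5 OR x1) = min(a, b) on (0.43, 0.63) = 0.43

0.43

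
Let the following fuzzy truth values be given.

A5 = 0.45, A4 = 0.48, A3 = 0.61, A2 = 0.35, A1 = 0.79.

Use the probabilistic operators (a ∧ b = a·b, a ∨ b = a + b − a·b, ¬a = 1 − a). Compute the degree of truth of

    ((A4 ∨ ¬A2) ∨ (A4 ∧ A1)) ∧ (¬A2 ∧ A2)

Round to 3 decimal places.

0.202

¬A2 = 1 − 0.3500 = 0.6500
A4 ∨ ¬A2 = a + b − a·b on (0.4800, 0.6500) = 0.8180
A4 ∧ A1 = a·b on (0.4800, 0.7900) = 0.3792
(A4 ∨ ¬A2) ∨ (A4 ∧ A1) = a + b − a·b on (0.8180, 0.3792) = 0.8870
¬A2 = 1 − 0.3500 = 0.6500
¬A2 ∧ A2 = a·b on (0.6500, 0.3500) = 0.2275
((A4 ∨ ¬A2) ∨ (A4 ∧ A1)) ∧ (¬A2 ∧ A2) = a·b on (0.8870, 0.2275) = 0.2018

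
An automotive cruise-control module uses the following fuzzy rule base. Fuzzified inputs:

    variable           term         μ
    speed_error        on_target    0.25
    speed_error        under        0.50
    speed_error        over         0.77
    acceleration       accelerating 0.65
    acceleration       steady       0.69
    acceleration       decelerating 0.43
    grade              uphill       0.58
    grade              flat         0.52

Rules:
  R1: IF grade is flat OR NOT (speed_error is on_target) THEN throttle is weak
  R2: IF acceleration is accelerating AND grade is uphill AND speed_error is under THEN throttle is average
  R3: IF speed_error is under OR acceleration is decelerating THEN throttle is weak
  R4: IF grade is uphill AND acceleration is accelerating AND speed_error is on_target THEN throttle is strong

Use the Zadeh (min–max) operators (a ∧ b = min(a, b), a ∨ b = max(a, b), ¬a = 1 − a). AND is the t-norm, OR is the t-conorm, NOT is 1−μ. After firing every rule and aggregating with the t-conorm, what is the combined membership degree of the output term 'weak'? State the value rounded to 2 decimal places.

R1: flat=0.52, ¬on_target=1−0.25=0.75; OR[max(a, b)] → w = 0.75
R2: accelerating=0.65, uphill=0.58, under=0.50; AND[min(a, b)] → w = 0.50
R3: under=0.50, decelerating=0.43; OR[max(a, b)] → w = 0.50
R4: uphill=0.58, accelerating=0.65, on_target=0.25; AND[min(a, b)] → w = 0.25
Rules with consequent 'weak': {R1, R3} → strengths 0.75, 0.50
Aggregate via t-conorm [max(a, b)]: 0.75

0.75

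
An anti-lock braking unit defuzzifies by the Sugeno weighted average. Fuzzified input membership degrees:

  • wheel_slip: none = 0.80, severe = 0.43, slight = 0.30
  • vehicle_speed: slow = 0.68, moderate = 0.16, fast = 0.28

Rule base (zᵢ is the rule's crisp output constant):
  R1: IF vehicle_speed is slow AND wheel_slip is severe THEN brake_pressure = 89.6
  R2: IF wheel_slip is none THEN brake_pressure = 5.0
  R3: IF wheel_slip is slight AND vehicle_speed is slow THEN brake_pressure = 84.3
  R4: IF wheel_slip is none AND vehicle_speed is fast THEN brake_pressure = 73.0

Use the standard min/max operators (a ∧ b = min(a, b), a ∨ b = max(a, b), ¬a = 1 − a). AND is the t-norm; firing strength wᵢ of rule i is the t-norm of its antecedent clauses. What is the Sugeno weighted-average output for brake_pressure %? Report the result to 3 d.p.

48.761

R1 (z=89.6): slow=0.68, severe=0.43; AND[min(a, b)] → w = 0.43
R2 (z=5.0): none=0.80 → w = 0.80
R3 (z=84.3): slight=0.30, slow=0.68; AND[min(a, b)] → w = 0.30
R4 (z=73.0): none=0.80, fast=0.28; AND[min(a, b)] → w = 0.28
Weighted average = (0.43·89.6 + 0.80·5.0 + 0.30·84.3 + 0.28·73.0) / (0.43 + 0.80 + 0.30 + 0.28)
  = 88.2580 / 1.8100 = 48.761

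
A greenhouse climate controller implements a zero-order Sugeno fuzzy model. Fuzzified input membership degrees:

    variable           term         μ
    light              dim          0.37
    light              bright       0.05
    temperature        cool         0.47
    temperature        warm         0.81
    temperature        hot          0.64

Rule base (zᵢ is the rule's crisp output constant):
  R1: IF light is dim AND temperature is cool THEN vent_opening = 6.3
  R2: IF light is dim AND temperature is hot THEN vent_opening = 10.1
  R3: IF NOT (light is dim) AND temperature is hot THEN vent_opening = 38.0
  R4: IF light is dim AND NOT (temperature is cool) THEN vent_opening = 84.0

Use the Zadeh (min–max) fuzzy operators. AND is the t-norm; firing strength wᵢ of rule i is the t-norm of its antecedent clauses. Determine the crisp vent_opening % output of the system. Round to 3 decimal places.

R1 (z=6.3): dim=0.37, cool=0.47; AND[min(a, b)] → w = 0.37
R2 (z=10.1): dim=0.37, hot=0.64; AND[min(a, b)] → w = 0.37
R3 (z=38.0): ¬dim=1−0.37=0.63, hot=0.64; AND[min(a, b)] → w = 0.63
R4 (z=84.0): dim=0.37, ¬cool=1−0.47=0.53; AND[min(a, b)] → w = 0.37
Weighted average = (0.37·6.3 + 0.37·10.1 + 0.63·38.0 + 0.37·84.0) / (0.37 + 0.37 + 0.63 + 0.37)
  = 61.0880 / 1.7400 = 35.108

35.108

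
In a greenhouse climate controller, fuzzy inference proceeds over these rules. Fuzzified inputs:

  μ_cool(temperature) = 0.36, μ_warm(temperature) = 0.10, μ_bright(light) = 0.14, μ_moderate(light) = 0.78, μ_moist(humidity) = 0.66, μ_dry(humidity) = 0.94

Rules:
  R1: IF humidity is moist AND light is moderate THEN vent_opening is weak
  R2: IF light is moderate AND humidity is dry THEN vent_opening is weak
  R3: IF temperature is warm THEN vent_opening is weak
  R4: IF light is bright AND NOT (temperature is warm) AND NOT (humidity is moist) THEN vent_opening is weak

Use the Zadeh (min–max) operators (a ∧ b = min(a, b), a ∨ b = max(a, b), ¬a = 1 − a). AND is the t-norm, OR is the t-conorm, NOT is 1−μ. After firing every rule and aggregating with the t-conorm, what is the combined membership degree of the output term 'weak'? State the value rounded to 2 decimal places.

0.78

R1: moist=0.66, moderate=0.78; AND[min(a, b)] → w = 0.66
R2: moderate=0.78, dry=0.94; AND[min(a, b)] → w = 0.78
R3: warm=0.10 → w = 0.10
R4: bright=0.14, ¬warm=1−0.10=0.90, ¬moist=1−0.66=0.34; AND[min(a, b)] → w = 0.14
Rules with consequent 'weak': {R1, R2, R3, R4} → strengths 0.66, 0.78, 0.10, 0.14
Aggregate via t-conorm [max(a, b)]: 0.78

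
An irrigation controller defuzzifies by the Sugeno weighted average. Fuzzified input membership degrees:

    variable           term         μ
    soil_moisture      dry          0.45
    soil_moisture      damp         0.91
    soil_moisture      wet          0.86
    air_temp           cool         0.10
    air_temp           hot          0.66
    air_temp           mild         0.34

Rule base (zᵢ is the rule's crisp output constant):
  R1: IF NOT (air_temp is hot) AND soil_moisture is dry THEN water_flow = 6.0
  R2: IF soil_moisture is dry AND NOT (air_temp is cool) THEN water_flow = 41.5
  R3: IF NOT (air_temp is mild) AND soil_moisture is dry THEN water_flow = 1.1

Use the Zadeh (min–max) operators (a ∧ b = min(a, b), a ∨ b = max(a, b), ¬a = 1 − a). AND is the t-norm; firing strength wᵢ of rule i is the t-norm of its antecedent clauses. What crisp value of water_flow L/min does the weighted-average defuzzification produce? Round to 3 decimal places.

17.105

R1 (z=6.0): ¬hot=1−0.66=0.34, dry=0.45; AND[min(a, b)] → w = 0.34
R2 (z=41.5): dry=0.45, ¬cool=1−0.10=0.90; AND[min(a, b)] → w = 0.45
R3 (z=1.1): ¬mild=1−0.34=0.66, dry=0.45; AND[min(a, b)] → w = 0.45
Weighted average = (0.34·6.0 + 0.45·41.5 + 0.45·1.1) / (0.34 + 0.45 + 0.45)
  = 21.2100 / 1.2400 = 17.105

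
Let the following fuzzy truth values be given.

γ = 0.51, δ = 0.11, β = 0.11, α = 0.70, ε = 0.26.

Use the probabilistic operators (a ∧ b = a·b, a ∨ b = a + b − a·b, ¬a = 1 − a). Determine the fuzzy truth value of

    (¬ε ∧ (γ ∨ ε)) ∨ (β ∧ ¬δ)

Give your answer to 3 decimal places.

0.523

¬ε = 1 − 0.2600 = 0.7400
γ ∨ ε = a + b − a·b on (0.5100, 0.2600) = 0.6374
¬ε ∧ (γ ∨ ε) = a·b on (0.7400, 0.6374) = 0.4717
¬δ = 1 − 0.1100 = 0.8900
β ∧ ¬δ = a·b on (0.1100, 0.8900) = 0.0979
(¬ε ∧ (γ ∨ ε)) ∨ (β ∧ ¬δ) = a + b − a·b on (0.4717, 0.0979) = 0.5234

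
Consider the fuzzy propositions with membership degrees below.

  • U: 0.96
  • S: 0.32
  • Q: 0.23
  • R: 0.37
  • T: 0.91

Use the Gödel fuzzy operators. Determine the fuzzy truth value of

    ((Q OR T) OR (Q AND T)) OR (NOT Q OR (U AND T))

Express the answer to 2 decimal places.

Q OR T = max(a, b) on (0.23, 0.91) = 0.91
Q AND T = min(a, b) on (0.23, 0.91) = 0.23
(Q OR T) OR (Q AND T) = max(a, b) on (0.91, 0.23) = 0.91
NOT Q = 1 − 0.23 = 0.77
U AND T = min(a, b) on (0.96, 0.91) = 0.91
NOT Q OR (U AND T) = max(a, b) on (0.77, 0.91) = 0.91
((Q OR T) OR (Q AND T)) OR (NOT Q OR (U AND T)) = max(a, b) on (0.91, 0.91) = 0.91

0.91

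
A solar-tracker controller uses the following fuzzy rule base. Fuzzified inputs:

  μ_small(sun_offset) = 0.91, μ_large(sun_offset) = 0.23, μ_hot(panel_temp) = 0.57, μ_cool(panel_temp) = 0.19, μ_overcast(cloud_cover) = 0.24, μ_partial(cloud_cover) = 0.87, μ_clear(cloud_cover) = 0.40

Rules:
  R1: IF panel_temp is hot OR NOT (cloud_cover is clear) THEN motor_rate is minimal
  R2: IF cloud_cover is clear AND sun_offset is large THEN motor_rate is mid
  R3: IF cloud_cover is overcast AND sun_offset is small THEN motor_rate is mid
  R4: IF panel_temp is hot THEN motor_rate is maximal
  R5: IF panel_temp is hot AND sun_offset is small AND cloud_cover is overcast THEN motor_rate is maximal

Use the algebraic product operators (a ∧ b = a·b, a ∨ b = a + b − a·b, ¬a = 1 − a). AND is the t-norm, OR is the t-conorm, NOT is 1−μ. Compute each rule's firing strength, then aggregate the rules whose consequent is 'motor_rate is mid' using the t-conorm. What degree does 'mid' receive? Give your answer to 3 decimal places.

0.290

R1: hot=0.57, ¬clear=1−0.40=0.60; OR[a + b − a·b] → w = 0.8280
R2: clear=0.40, large=0.23; AND[a·b] → w = 0.0920
R3: overcast=0.24, small=0.91; AND[a·b] → w = 0.2184
R4: hot=0.57 → w = 0.5700
R5: hot=0.57, small=0.91, overcast=0.24; AND[a·b] → w = 0.1245
Rules with consequent 'mid': {R2, R3} → strengths 0.0920, 0.2184
Aggregate via t-conorm [a + b − a·b]: 0.2903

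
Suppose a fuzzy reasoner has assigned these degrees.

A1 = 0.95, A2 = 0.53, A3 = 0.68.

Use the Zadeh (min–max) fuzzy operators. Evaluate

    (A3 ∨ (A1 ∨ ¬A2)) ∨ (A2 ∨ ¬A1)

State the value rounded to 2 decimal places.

0.95

¬A2 = 1 − 0.53 = 0.47
A1 ∨ ¬A2 = max(a, b) on (0.95, 0.47) = 0.95
A3 ∨ (A1 ∨ ¬A2) = max(a, b) on (0.68, 0.95) = 0.95
¬A1 = 1 − 0.95 = 0.05
A2 ∨ ¬A1 = max(a, b) on (0.53, 0.05) = 0.53
(A3 ∨ (A1 ∨ ¬A2)) ∨ (A2 ∨ ¬A1) = max(a, b) on (0.95, 0.53) = 0.95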